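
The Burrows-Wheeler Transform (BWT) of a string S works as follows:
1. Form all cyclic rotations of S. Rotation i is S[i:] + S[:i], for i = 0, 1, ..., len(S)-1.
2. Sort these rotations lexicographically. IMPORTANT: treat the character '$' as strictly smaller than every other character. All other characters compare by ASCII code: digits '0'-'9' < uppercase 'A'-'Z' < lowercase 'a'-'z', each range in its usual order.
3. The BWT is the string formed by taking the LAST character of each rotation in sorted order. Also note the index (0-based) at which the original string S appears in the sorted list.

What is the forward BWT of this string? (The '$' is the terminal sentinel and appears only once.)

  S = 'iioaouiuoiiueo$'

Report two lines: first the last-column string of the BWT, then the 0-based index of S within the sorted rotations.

Answer: oou$oiiueiuaioi
3

Derivation:
All 15 rotations (rotation i = S[i:]+S[:i]):
  rot[0] = iioaouiuoiiueo$
  rot[1] = ioaouiuoiiueo$i
  rot[2] = oaouiuoiiueo$ii
  rot[3] = aouiuoiiueo$iio
  rot[4] = ouiuoiiueo$iioa
  rot[5] = uiuoiiueo$iioao
  rot[6] = iuoiiueo$iioaou
  rot[7] = uoiiueo$iioaoui
  rot[8] = oiiueo$iioaouiu
  rot[9] = iiueo$iioaouiuo
  rot[10] = iueo$iioaouiuoi
  rot[11] = ueo$iioaouiuoii
  rot[12] = eo$iioaouiuoiiu
  rot[13] = o$iioaouiuoiiue
  rot[14] = $iioaouiuoiiueo
Sorted (with $ < everything):
  sorted[0] = $iioaouiuoiiueo  (last char: 'o')
  sorted[1] = aouiuoiiueo$iio  (last char: 'o')
  sorted[2] = eo$iioaouiuoiiu  (last char: 'u')
  sorted[3] = iioaouiuoiiueo$  (last char: '$')
  sorted[4] = iiueo$iioaouiuo  (last char: 'o')
  sorted[5] = ioaouiuoiiueo$i  (last char: 'i')
  sorted[6] = iueo$iioaouiuoi  (last char: 'i')
  sorted[7] = iuoiiueo$iioaou  (last char: 'u')
  sorted[8] = o$iioaouiuoiiue  (last char: 'e')
  sorted[9] = oaouiuoiiueo$ii  (last char: 'i')
  sorted[10] = oiiueo$iioaouiu  (last char: 'u')
  sorted[11] = ouiuoiiueo$iioa  (last char: 'a')
  sorted[12] = ueo$iioaouiuoii  (last char: 'i')
  sorted[13] = uiuoiiueo$iioao  (last char: 'o')
  sorted[14] = uoiiueo$iioaoui  (last char: 'i')
Last column: oou$oiiueiuaioi
Original string S is at sorted index 3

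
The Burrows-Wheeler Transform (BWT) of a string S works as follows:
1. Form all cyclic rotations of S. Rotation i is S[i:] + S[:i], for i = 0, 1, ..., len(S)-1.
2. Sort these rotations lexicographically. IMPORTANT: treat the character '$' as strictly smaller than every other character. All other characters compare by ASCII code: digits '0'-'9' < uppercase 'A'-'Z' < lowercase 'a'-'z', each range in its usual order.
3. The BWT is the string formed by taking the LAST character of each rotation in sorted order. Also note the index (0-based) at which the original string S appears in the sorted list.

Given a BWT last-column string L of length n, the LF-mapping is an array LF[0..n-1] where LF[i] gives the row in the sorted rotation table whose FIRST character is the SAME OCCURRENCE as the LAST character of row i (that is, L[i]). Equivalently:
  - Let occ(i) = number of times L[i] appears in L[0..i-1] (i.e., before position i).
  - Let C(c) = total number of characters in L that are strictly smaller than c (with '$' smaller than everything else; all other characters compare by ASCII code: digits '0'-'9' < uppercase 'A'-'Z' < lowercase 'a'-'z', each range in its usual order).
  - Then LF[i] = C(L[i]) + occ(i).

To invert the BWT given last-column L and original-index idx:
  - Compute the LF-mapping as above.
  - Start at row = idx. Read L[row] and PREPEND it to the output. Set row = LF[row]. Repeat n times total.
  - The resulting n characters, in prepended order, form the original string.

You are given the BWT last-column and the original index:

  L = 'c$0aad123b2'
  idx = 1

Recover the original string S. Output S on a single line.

LF mapping: 9 0 1 6 7 10 2 3 5 8 4
Walk LF starting at row 1, prepending L[row]:
  step 1: row=1, L[1]='$', prepend. Next row=LF[1]=0
  step 2: row=0, L[0]='c', prepend. Next row=LF[0]=9
  step 3: row=9, L[9]='b', prepend. Next row=LF[9]=8
  step 4: row=8, L[8]='3', prepend. Next row=LF[8]=5
  step 5: row=5, L[5]='d', prepend. Next row=LF[5]=10
  step 6: row=10, L[10]='2', prepend. Next row=LF[10]=4
  step 7: row=4, L[4]='a', prepend. Next row=LF[4]=7
  step 8: row=7, L[7]='2', prepend. Next row=LF[7]=3
  step 9: row=3, L[3]='a', prepend. Next row=LF[3]=6
  step 10: row=6, L[6]='1', prepend. Next row=LF[6]=2
  step 11: row=2, L[2]='0', prepend. Next row=LF[2]=1
Reversed output: 01a2a2d3bc$

Answer: 01a2a2d3bc$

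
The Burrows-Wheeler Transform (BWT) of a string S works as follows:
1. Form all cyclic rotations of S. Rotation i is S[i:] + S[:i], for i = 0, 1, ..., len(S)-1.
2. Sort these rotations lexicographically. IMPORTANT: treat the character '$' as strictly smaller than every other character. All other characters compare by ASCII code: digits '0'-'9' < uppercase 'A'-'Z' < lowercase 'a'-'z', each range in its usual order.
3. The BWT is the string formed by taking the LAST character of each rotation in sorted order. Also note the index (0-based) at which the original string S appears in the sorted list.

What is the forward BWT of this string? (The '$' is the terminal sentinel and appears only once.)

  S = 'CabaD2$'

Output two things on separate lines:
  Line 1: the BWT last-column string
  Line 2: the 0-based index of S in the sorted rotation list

All 7 rotations (rotation i = S[i:]+S[:i]):
  rot[0] = CabaD2$
  rot[1] = abaD2$C
  rot[2] = baD2$Ca
  rot[3] = aD2$Cab
  rot[4] = D2$Caba
  rot[5] = 2$CabaD
  rot[6] = $CabaD2
Sorted (with $ < everything):
  sorted[0] = $CabaD2  (last char: '2')
  sorted[1] = 2$CabaD  (last char: 'D')
  sorted[2] = CabaD2$  (last char: '$')
  sorted[3] = D2$Caba  (last char: 'a')
  sorted[4] = aD2$Cab  (last char: 'b')
  sorted[5] = abaD2$C  (last char: 'C')
  sorted[6] = baD2$Ca  (last char: 'a')
Last column: 2D$abCa
Original string S is at sorted index 2

Answer: 2D$abCa
2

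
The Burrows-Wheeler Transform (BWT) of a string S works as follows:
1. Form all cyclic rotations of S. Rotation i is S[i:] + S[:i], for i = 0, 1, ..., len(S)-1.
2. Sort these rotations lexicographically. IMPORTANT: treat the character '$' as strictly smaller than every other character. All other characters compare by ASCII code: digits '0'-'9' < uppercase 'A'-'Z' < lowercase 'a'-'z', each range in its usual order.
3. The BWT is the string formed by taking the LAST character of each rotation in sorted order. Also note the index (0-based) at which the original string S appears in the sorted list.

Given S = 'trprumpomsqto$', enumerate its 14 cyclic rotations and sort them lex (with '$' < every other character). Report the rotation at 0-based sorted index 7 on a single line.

All 14 rotations (rotation i = S[i:]+S[:i]):
  rot[0] = trprumpomsqto$
  rot[1] = rprumpomsqto$t
  rot[2] = prumpomsqto$tr
  rot[3] = rumpomsqto$trp
  rot[4] = umpomsqto$trpr
  rot[5] = mpomsqto$trpru
  rot[6] = pomsqto$trprum
  rot[7] = omsqto$trprump
  rot[8] = msqto$trprumpo
  rot[9] = sqto$trprumpom
  rot[10] = qto$trprumpoms
  rot[11] = to$trprumpomsq
  rot[12] = o$trprumpomsqt
  rot[13] = $trprumpomsqto
Sorted (with $ < everything):
  sorted[0] = $trprumpomsqto
  sorted[1] = mpomsqto$trpru
  sorted[2] = msqto$trprumpo
  sorted[3] = o$trprumpomsqt
  sorted[4] = omsqto$trprump
  sorted[5] = pomsqto$trprum
  sorted[6] = prumpomsqto$tr
  sorted[7] = qto$trprumpoms
  sorted[8] = rprumpomsqto$t
  sorted[9] = rumpomsqto$trp
  sorted[10] = sqto$trprumpom
  sorted[11] = to$trprumpomsq
  sorted[12] = trprumpomsqto$
  sorted[13] = umpomsqto$trpr
sorted[7] = qto$trprumpoms

Answer: qto$trprumpoms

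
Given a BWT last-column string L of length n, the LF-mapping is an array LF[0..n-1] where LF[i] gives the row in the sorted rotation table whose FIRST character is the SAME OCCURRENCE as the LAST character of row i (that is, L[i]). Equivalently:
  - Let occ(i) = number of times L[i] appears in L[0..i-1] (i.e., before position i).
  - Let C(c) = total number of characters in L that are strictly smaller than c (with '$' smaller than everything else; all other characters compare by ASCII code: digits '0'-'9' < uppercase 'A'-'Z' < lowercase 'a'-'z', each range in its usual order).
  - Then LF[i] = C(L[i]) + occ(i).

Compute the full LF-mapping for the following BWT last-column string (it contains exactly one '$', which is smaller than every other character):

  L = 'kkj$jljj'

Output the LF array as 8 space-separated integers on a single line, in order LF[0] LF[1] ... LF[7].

Answer: 5 6 1 0 2 7 3 4

Derivation:
Char counts: '$':1, 'j':4, 'k':2, 'l':1
C (first-col start): C('$')=0, C('j')=1, C('k')=5, C('l')=7
L[0]='k': occ=0, LF[0]=C('k')+0=5+0=5
L[1]='k': occ=1, LF[1]=C('k')+1=5+1=6
L[2]='j': occ=0, LF[2]=C('j')+0=1+0=1
L[3]='$': occ=0, LF[3]=C('$')+0=0+0=0
L[4]='j': occ=1, LF[4]=C('j')+1=1+1=2
L[5]='l': occ=0, LF[5]=C('l')+0=7+0=7
L[6]='j': occ=2, LF[6]=C('j')+2=1+2=3
L[7]='j': occ=3, LF[7]=C('j')+3=1+3=4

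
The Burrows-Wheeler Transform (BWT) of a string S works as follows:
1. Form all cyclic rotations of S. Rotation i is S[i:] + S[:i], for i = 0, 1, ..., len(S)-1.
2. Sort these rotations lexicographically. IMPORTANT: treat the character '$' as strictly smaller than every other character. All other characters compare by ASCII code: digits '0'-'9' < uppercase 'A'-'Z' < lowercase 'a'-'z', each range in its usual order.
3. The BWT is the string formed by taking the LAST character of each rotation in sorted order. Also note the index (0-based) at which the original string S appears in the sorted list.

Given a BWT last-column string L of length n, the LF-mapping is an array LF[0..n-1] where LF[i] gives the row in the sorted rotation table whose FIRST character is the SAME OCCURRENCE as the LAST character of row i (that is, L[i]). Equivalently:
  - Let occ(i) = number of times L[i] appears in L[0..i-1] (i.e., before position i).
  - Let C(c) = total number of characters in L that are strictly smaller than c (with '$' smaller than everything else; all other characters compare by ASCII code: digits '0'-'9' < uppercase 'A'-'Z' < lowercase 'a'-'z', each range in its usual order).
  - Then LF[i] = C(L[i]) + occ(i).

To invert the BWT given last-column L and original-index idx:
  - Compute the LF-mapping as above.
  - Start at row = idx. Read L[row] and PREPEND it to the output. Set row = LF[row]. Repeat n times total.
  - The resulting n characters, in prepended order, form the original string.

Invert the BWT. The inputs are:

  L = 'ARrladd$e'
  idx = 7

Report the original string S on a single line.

LF mapping: 1 2 8 7 3 4 5 0 6
Walk LF starting at row 7, prepending L[row]:
  step 1: row=7, L[7]='$', prepend. Next row=LF[7]=0
  step 2: row=0, L[0]='A', prepend. Next row=LF[0]=1
  step 3: row=1, L[1]='R', prepend. Next row=LF[1]=2
  step 4: row=2, L[2]='r', prepend. Next row=LF[2]=8
  step 5: row=8, L[8]='e', prepend. Next row=LF[8]=6
  step 6: row=6, L[6]='d', prepend. Next row=LF[6]=5
  step 7: row=5, L[5]='d', prepend. Next row=LF[5]=4
  step 8: row=4, L[4]='a', prepend. Next row=LF[4]=3
  step 9: row=3, L[3]='l', prepend. Next row=LF[3]=7
Reversed output: ladderRA$

Answer: ladderRA$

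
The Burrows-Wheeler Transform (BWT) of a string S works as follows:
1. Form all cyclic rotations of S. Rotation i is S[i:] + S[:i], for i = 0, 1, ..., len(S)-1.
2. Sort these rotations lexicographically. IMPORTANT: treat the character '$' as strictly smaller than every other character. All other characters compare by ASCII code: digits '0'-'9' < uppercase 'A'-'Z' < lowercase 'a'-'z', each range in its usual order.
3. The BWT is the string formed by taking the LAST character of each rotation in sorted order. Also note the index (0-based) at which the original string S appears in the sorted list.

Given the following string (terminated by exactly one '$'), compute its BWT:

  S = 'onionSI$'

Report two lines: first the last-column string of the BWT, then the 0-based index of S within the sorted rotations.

Answer: ISnnooi$
7

Derivation:
All 8 rotations (rotation i = S[i:]+S[:i]):
  rot[0] = onionSI$
  rot[1] = nionSI$o
  rot[2] = ionSI$on
  rot[3] = onSI$oni
  rot[4] = nSI$onio
  rot[5] = SI$onion
  rot[6] = I$onionS
  rot[7] = $onionSI
Sorted (with $ < everything):
  sorted[0] = $onionSI  (last char: 'I')
  sorted[1] = I$onionS  (last char: 'S')
  sorted[2] = SI$onion  (last char: 'n')
  sorted[3] = ionSI$on  (last char: 'n')
  sorted[4] = nSI$onio  (last char: 'o')
  sorted[5] = nionSI$o  (last char: 'o')
  sorted[6] = onSI$oni  (last char: 'i')
  sorted[7] = onionSI$  (last char: '$')
Last column: ISnnooi$
Original string S is at sorted index 7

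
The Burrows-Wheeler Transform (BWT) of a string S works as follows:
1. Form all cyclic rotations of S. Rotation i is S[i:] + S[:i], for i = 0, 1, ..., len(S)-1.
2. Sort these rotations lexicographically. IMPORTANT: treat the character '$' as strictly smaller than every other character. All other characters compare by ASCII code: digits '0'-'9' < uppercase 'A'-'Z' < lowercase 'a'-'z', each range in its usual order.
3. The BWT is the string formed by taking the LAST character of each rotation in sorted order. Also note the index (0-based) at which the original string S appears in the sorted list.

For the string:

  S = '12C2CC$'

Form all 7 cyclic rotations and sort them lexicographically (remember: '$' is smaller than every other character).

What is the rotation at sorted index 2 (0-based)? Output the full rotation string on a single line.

Answer: 2C2CC$1

Derivation:
All 7 rotations (rotation i = S[i:]+S[:i]):
  rot[0] = 12C2CC$
  rot[1] = 2C2CC$1
  rot[2] = C2CC$12
  rot[3] = 2CC$12C
  rot[4] = CC$12C2
  rot[5] = C$12C2C
  rot[6] = $12C2CC
Sorted (with $ < everything):
  sorted[0] = $12C2CC
  sorted[1] = 12C2CC$
  sorted[2] = 2C2CC$1
  sorted[3] = 2CC$12C
  sorted[4] = C$12C2C
  sorted[5] = C2CC$12
  sorted[6] = CC$12C2
sorted[2] = 2C2CC$1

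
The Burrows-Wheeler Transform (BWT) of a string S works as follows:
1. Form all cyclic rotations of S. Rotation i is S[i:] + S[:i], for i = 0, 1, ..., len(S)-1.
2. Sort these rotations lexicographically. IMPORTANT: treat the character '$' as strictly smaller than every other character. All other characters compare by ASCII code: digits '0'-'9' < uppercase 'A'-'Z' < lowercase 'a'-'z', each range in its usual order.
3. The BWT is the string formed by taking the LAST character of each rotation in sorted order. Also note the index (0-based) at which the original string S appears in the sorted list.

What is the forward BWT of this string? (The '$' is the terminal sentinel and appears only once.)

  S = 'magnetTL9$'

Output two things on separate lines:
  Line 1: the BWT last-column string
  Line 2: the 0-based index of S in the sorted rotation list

Answer: 9LTtmna$ge
7

Derivation:
All 10 rotations (rotation i = S[i:]+S[:i]):
  rot[0] = magnetTL9$
  rot[1] = agnetTL9$m
  rot[2] = gnetTL9$ma
  rot[3] = netTL9$mag
  rot[4] = etTL9$magn
  rot[5] = tTL9$magne
  rot[6] = TL9$magnet
  rot[7] = L9$magnetT
  rot[8] = 9$magnetTL
  rot[9] = $magnetTL9
Sorted (with $ < everything):
  sorted[0] = $magnetTL9  (last char: '9')
  sorted[1] = 9$magnetTL  (last char: 'L')
  sorted[2] = L9$magnetT  (last char: 'T')
  sorted[3] = TL9$magnet  (last char: 't')
  sorted[4] = agnetTL9$m  (last char: 'm')
  sorted[5] = etTL9$magn  (last char: 'n')
  sorted[6] = gnetTL9$ma  (last char: 'a')
  sorted[7] = magnetTL9$  (last char: '$')
  sorted[8] = netTL9$mag  (last char: 'g')
  sorted[9] = tTL9$magne  (last char: 'e')
Last column: 9LTtmna$ge
Original string S is at sorted index 7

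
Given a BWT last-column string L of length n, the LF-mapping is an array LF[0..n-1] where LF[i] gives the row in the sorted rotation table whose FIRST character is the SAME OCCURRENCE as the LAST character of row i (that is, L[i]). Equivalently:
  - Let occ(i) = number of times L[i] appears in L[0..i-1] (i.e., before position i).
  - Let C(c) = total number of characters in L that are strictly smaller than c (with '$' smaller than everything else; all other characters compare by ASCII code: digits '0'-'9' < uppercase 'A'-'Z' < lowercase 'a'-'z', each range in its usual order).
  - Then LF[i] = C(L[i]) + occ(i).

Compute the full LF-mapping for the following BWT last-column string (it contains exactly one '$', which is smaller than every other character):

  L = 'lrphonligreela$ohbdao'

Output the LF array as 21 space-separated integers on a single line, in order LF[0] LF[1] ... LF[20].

Char counts: '$':1, 'a':2, 'b':1, 'd':1, 'e':2, 'g':1, 'h':2, 'i':1, 'l':3, 'n':1, 'o':3, 'p':1, 'r':2
C (first-col start): C('$')=0, C('a')=1, C('b')=3, C('d')=4, C('e')=5, C('g')=7, C('h')=8, C('i')=10, C('l')=11, C('n')=14, C('o')=15, C('p')=18, C('r')=19
L[0]='l': occ=0, LF[0]=C('l')+0=11+0=11
L[1]='r': occ=0, LF[1]=C('r')+0=19+0=19
L[2]='p': occ=0, LF[2]=C('p')+0=18+0=18
L[3]='h': occ=0, LF[3]=C('h')+0=8+0=8
L[4]='o': occ=0, LF[4]=C('o')+0=15+0=15
L[5]='n': occ=0, LF[5]=C('n')+0=14+0=14
L[6]='l': occ=1, LF[6]=C('l')+1=11+1=12
L[7]='i': occ=0, LF[7]=C('i')+0=10+0=10
L[8]='g': occ=0, LF[8]=C('g')+0=7+0=7
L[9]='r': occ=1, LF[9]=C('r')+1=19+1=20
L[10]='e': occ=0, LF[10]=C('e')+0=5+0=5
L[11]='e': occ=1, LF[11]=C('e')+1=5+1=6
L[12]='l': occ=2, LF[12]=C('l')+2=11+2=13
L[13]='a': occ=0, LF[13]=C('a')+0=1+0=1
L[14]='$': occ=0, LF[14]=C('$')+0=0+0=0
L[15]='o': occ=1, LF[15]=C('o')+1=15+1=16
L[16]='h': occ=1, LF[16]=C('h')+1=8+1=9
L[17]='b': occ=0, LF[17]=C('b')+0=3+0=3
L[18]='d': occ=0, LF[18]=C('d')+0=4+0=4
L[19]='a': occ=1, LF[19]=C('a')+1=1+1=2
L[20]='o': occ=2, LF[20]=C('o')+2=15+2=17

Answer: 11 19 18 8 15 14 12 10 7 20 5 6 13 1 0 16 9 3 4 2 17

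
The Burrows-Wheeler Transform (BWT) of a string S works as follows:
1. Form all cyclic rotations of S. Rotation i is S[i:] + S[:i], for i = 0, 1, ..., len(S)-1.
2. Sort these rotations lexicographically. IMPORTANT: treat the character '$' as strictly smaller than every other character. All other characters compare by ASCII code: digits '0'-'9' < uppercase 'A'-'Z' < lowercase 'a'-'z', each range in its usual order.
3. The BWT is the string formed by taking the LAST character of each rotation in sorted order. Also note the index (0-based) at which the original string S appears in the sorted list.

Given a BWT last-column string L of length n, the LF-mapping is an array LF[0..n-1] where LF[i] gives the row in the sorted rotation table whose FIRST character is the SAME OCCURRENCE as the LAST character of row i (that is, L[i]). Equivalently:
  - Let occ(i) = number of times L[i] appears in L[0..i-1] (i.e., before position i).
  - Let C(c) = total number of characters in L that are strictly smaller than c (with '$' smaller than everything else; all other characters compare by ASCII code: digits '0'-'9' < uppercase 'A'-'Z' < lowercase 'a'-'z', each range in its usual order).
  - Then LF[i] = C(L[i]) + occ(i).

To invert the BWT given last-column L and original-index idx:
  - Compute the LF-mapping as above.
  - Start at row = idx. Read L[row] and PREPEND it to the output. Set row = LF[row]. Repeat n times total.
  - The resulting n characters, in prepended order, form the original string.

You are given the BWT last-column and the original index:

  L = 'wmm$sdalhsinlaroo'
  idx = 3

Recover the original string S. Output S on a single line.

Answer: dinosmarshmallow$

Derivation:
LF mapping: 16 8 9 0 14 3 1 6 4 15 5 10 7 2 13 11 12
Walk LF starting at row 3, prepending L[row]:
  step 1: row=3, L[3]='$', prepend. Next row=LF[3]=0
  step 2: row=0, L[0]='w', prepend. Next row=LF[0]=16
  step 3: row=16, L[16]='o', prepend. Next row=LF[16]=12
  step 4: row=12, L[12]='l', prepend. Next row=LF[12]=7
  step 5: row=7, L[7]='l', prepend. Next row=LF[7]=6
  step 6: row=6, L[6]='a', prepend. Next row=LF[6]=1
  step 7: row=1, L[1]='m', prepend. Next row=LF[1]=8
  step 8: row=8, L[8]='h', prepend. Next row=LF[8]=4
  step 9: row=4, L[4]='s', prepend. Next row=LF[4]=14
  step 10: row=14, L[14]='r', prepend. Next row=LF[14]=13
  step 11: row=13, L[13]='a', prepend. Next row=LF[13]=2
  step 12: row=2, L[2]='m', prepend. Next row=LF[2]=9
  step 13: row=9, L[9]='s', prepend. Next row=LF[9]=15
  step 14: row=15, L[15]='o', prepend. Next row=LF[15]=11
  step 15: row=11, L[11]='n', prepend. Next row=LF[11]=10
  step 16: row=10, L[10]='i', prepend. Next row=LF[10]=5
  step 17: row=5, L[5]='d', prepend. Next row=LF[5]=3
Reversed output: dinosmarshmallow$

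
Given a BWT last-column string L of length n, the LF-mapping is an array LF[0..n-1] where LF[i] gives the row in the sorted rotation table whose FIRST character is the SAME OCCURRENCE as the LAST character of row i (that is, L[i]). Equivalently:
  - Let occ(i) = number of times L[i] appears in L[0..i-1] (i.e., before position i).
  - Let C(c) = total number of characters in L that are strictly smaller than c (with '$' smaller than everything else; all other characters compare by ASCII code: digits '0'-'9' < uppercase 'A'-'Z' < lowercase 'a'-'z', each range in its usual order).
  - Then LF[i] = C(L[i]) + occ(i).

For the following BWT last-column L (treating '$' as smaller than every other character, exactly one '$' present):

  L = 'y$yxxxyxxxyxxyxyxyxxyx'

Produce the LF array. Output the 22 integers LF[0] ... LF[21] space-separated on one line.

Char counts: '$':1, 'x':13, 'y':8
C (first-col start): C('$')=0, C('x')=1, C('y')=14
L[0]='y': occ=0, LF[0]=C('y')+0=14+0=14
L[1]='$': occ=0, LF[1]=C('$')+0=0+0=0
L[2]='y': occ=1, LF[2]=C('y')+1=14+1=15
L[3]='x': occ=0, LF[3]=C('x')+0=1+0=1
L[4]='x': occ=1, LF[4]=C('x')+1=1+1=2
L[5]='x': occ=2, LF[5]=C('x')+2=1+2=3
L[6]='y': occ=2, LF[6]=C('y')+2=14+2=16
L[7]='x': occ=3, LF[7]=C('x')+3=1+3=4
L[8]='x': occ=4, LF[8]=C('x')+4=1+4=5
L[9]='x': occ=5, LF[9]=C('x')+5=1+5=6
L[10]='y': occ=3, LF[10]=C('y')+3=14+3=17
L[11]='x': occ=6, LF[11]=C('x')+6=1+6=7
L[12]='x': occ=7, LF[12]=C('x')+7=1+7=8
L[13]='y': occ=4, LF[13]=C('y')+4=14+4=18
L[14]='x': occ=8, LF[14]=C('x')+8=1+8=9
L[15]='y': occ=5, LF[15]=C('y')+5=14+5=19
L[16]='x': occ=9, LF[16]=C('x')+9=1+9=10
L[17]='y': occ=6, LF[17]=C('y')+6=14+6=20
L[18]='x': occ=10, LF[18]=C('x')+10=1+10=11
L[19]='x': occ=11, LF[19]=C('x')+11=1+11=12
L[20]='y': occ=7, LF[20]=C('y')+7=14+7=21
L[21]='x': occ=12, LF[21]=C('x')+12=1+12=13

Answer: 14 0 15 1 2 3 16 4 5 6 17 7 8 18 9 19 10 20 11 12 21 13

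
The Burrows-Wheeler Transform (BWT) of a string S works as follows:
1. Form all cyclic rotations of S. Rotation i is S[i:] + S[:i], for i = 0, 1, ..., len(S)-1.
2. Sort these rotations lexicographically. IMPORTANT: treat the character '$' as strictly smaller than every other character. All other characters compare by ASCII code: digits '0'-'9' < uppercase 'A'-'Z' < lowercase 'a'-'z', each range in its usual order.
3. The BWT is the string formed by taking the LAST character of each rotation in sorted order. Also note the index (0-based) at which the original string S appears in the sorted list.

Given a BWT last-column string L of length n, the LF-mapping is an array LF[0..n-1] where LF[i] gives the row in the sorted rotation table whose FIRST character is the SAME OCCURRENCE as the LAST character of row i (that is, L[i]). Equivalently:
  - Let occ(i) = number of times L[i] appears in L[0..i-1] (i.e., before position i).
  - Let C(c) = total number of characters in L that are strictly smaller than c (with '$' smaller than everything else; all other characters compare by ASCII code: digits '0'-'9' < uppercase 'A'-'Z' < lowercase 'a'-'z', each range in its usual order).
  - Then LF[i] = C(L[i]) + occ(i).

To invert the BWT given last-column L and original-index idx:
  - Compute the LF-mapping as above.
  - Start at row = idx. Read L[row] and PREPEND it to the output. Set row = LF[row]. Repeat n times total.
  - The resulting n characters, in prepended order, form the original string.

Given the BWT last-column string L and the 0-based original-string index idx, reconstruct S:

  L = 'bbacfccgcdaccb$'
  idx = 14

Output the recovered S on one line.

Answer: gcbfbaaccdcccb$

Derivation:
LF mapping: 3 4 1 6 13 7 8 14 9 12 2 10 11 5 0
Walk LF starting at row 14, prepending L[row]:
  step 1: row=14, L[14]='$', prepend. Next row=LF[14]=0
  step 2: row=0, L[0]='b', prepend. Next row=LF[0]=3
  step 3: row=3, L[3]='c', prepend. Next row=LF[3]=6
  step 4: row=6, L[6]='c', prepend. Next row=LF[6]=8
  step 5: row=8, L[8]='c', prepend. Next row=LF[8]=9
  step 6: row=9, L[9]='d', prepend. Next row=LF[9]=12
  step 7: row=12, L[12]='c', prepend. Next row=LF[12]=11
  step 8: row=11, L[11]='c', prepend. Next row=LF[11]=10
  step 9: row=10, L[10]='a', prepend. Next row=LF[10]=2
  step 10: row=2, L[2]='a', prepend. Next row=LF[2]=1
  step 11: row=1, L[1]='b', prepend. Next row=LF[1]=4
  step 12: row=4, L[4]='f', prepend. Next row=LF[4]=13
  step 13: row=13, L[13]='b', prepend. Next row=LF[13]=5
  step 14: row=5, L[5]='c', prepend. Next row=LF[5]=7
  step 15: row=7, L[7]='g', prepend. Next row=LF[7]=14
Reversed output: gcbfbaaccdcccb$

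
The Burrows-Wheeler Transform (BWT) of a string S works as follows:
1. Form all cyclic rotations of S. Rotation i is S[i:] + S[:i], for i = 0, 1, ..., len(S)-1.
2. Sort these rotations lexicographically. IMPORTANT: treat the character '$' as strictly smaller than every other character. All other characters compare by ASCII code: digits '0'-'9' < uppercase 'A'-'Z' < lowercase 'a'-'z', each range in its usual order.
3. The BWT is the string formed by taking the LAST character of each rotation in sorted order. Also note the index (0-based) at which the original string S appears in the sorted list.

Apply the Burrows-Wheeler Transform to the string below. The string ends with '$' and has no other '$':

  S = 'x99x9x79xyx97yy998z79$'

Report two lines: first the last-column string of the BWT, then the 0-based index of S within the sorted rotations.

All 22 rotations (rotation i = S[i:]+S[:i]):
  rot[0] = x99x9x79xyx97yy998z79$
  rot[1] = 99x9x79xyx97yy998z79$x
  rot[2] = 9x9x79xyx97yy998z79$x9
  rot[3] = x9x79xyx97yy998z79$x99
  rot[4] = 9x79xyx97yy998z79$x99x
  rot[5] = x79xyx97yy998z79$x99x9
  rot[6] = 79xyx97yy998z79$x99x9x
  rot[7] = 9xyx97yy998z79$x99x9x7
  rot[8] = xyx97yy998z79$x99x9x79
  rot[9] = yx97yy998z79$x99x9x79x
  rot[10] = x97yy998z79$x99x9x79xy
  rot[11] = 97yy998z79$x99x9x79xyx
  rot[12] = 7yy998z79$x99x9x79xyx9
  rot[13] = yy998z79$x99x9x79xyx97
  rot[14] = y998z79$x99x9x79xyx97y
  rot[15] = 998z79$x99x9x79xyx97yy
  rot[16] = 98z79$x99x9x79xyx97yy9
  rot[17] = 8z79$x99x9x79xyx97yy99
  rot[18] = z79$x99x9x79xyx97yy998
  rot[19] = 79$x99x9x79xyx97yy998z
  rot[20] = 9$x99x9x79xyx97yy998z7
  rot[21] = $x99x9x79xyx97yy998z79
Sorted (with $ < everything):
  sorted[0] = $x99x9x79xyx97yy998z79  (last char: '9')
  sorted[1] = 79$x99x9x79xyx97yy998z  (last char: 'z')
  sorted[2] = 79xyx97yy998z79$x99x9x  (last char: 'x')
  sorted[3] = 7yy998z79$x99x9x79xyx9  (last char: '9')
  sorted[4] = 8z79$x99x9x79xyx97yy99  (last char: '9')
  sorted[5] = 9$x99x9x79xyx97yy998z7  (last char: '7')
  sorted[6] = 97yy998z79$x99x9x79xyx  (last char: 'x')
  sorted[7] = 98z79$x99x9x79xyx97yy9  (last char: '9')
  sorted[8] = 998z79$x99x9x79xyx97yy  (last char: 'y')
  sorted[9] = 99x9x79xyx97yy998z79$x  (last char: 'x')
  sorted[10] = 9x79xyx97yy998z79$x99x  (last char: 'x')
  sorted[11] = 9x9x79xyx97yy998z79$x9  (last char: '9')
  sorted[12] = 9xyx97yy998z79$x99x9x7  (last char: '7')
  sorted[13] = x79xyx97yy998z79$x99x9  (last char: '9')
  sorted[14] = x97yy998z79$x99x9x79xy  (last char: 'y')
  sorted[15] = x99x9x79xyx97yy998z79$  (last char: '$')
  sorted[16] = x9x79xyx97yy998z79$x99  (last char: '9')
  sorted[17] = xyx97yy998z79$x99x9x79  (last char: '9')
  sorted[18] = y998z79$x99x9x79xyx97y  (last char: 'y')
  sorted[19] = yx97yy998z79$x99x9x79x  (last char: 'x')
  sorted[20] = yy998z79$x99x9x79xyx97  (last char: '7')
  sorted[21] = z79$x99x9x79xyx97yy998  (last char: '8')
Last column: 9zx997x9yxx979y$99yx78
Original string S is at sorted index 15

Answer: 9zx997x9yxx979y$99yx78
15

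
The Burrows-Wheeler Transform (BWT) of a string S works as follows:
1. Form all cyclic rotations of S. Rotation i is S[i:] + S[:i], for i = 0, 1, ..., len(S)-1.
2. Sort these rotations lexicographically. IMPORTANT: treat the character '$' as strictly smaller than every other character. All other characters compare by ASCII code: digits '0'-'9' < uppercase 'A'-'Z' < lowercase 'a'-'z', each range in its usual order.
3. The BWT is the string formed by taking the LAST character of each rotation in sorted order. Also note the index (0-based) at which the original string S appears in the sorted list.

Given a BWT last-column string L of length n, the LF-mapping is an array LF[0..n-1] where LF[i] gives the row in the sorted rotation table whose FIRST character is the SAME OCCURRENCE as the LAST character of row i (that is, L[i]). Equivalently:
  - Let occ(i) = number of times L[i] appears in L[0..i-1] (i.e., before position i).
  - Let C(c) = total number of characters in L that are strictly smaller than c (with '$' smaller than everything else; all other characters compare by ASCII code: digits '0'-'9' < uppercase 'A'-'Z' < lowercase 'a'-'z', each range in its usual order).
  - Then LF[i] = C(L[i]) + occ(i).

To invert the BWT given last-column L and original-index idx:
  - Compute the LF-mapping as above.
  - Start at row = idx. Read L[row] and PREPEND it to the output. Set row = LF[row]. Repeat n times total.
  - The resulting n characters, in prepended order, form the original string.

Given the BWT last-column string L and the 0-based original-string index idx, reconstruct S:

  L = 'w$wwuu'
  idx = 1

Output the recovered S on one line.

Answer: uwuww$

Derivation:
LF mapping: 3 0 4 5 1 2
Walk LF starting at row 1, prepending L[row]:
  step 1: row=1, L[1]='$', prepend. Next row=LF[1]=0
  step 2: row=0, L[0]='w', prepend. Next row=LF[0]=3
  step 3: row=3, L[3]='w', prepend. Next row=LF[3]=5
  step 4: row=5, L[5]='u', prepend. Next row=LF[5]=2
  step 5: row=2, L[2]='w', prepend. Next row=LF[2]=4
  step 6: row=4, L[4]='u', prepend. Next row=LF[4]=1
Reversed output: uwuww$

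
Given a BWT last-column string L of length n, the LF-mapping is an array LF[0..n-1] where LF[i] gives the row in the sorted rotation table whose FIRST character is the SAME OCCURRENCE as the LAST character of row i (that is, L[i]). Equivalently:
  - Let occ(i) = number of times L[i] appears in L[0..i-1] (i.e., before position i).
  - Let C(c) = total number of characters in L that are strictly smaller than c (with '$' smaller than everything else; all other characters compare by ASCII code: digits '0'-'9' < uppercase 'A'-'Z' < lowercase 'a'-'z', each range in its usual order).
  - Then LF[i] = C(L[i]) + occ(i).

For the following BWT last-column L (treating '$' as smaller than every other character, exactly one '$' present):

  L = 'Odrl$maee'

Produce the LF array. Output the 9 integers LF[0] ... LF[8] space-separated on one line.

Answer: 1 3 8 6 0 7 2 4 5

Derivation:
Char counts: '$':1, 'O':1, 'a':1, 'd':1, 'e':2, 'l':1, 'm':1, 'r':1
C (first-col start): C('$')=0, C('O')=1, C('a')=2, C('d')=3, C('e')=4, C('l')=6, C('m')=7, C('r')=8
L[0]='O': occ=0, LF[0]=C('O')+0=1+0=1
L[1]='d': occ=0, LF[1]=C('d')+0=3+0=3
L[2]='r': occ=0, LF[2]=C('r')+0=8+0=8
L[3]='l': occ=0, LF[3]=C('l')+0=6+0=6
L[4]='$': occ=0, LF[4]=C('$')+0=0+0=0
L[5]='m': occ=0, LF[5]=C('m')+0=7+0=7
L[6]='a': occ=0, LF[6]=C('a')+0=2+0=2
L[7]='e': occ=0, LF[7]=C('e')+0=4+0=4
L[8]='e': occ=1, LF[8]=C('e')+1=4+1=5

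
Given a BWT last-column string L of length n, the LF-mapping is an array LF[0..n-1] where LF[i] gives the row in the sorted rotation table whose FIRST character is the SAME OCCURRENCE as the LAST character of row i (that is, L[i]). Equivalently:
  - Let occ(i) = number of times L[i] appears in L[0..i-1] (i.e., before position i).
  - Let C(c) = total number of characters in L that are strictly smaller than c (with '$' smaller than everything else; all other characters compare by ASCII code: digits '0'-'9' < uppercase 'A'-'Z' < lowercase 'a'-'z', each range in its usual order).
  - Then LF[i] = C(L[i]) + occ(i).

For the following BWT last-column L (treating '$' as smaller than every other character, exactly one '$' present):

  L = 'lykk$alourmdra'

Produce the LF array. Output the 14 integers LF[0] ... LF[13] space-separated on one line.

Answer: 6 13 4 5 0 1 7 9 12 10 8 3 11 2

Derivation:
Char counts: '$':1, 'a':2, 'd':1, 'k':2, 'l':2, 'm':1, 'o':1, 'r':2, 'u':1, 'y':1
C (first-col start): C('$')=0, C('a')=1, C('d')=3, C('k')=4, C('l')=6, C('m')=8, C('o')=9, C('r')=10, C('u')=12, C('y')=13
L[0]='l': occ=0, LF[0]=C('l')+0=6+0=6
L[1]='y': occ=0, LF[1]=C('y')+0=13+0=13
L[2]='k': occ=0, LF[2]=C('k')+0=4+0=4
L[3]='k': occ=1, LF[3]=C('k')+1=4+1=5
L[4]='$': occ=0, LF[4]=C('$')+0=0+0=0
L[5]='a': occ=0, LF[5]=C('a')+0=1+0=1
L[6]='l': occ=1, LF[6]=C('l')+1=6+1=7
L[7]='o': occ=0, LF[7]=C('o')+0=9+0=9
L[8]='u': occ=0, LF[8]=C('u')+0=12+0=12
L[9]='r': occ=0, LF[9]=C('r')+0=10+0=10
L[10]='m': occ=0, LF[10]=C('m')+0=8+0=8
L[11]='d': occ=0, LF[11]=C('d')+0=3+0=3
L[12]='r': occ=1, LF[12]=C('r')+1=10+1=11
L[13]='a': occ=1, LF[13]=C('a')+1=1+1=2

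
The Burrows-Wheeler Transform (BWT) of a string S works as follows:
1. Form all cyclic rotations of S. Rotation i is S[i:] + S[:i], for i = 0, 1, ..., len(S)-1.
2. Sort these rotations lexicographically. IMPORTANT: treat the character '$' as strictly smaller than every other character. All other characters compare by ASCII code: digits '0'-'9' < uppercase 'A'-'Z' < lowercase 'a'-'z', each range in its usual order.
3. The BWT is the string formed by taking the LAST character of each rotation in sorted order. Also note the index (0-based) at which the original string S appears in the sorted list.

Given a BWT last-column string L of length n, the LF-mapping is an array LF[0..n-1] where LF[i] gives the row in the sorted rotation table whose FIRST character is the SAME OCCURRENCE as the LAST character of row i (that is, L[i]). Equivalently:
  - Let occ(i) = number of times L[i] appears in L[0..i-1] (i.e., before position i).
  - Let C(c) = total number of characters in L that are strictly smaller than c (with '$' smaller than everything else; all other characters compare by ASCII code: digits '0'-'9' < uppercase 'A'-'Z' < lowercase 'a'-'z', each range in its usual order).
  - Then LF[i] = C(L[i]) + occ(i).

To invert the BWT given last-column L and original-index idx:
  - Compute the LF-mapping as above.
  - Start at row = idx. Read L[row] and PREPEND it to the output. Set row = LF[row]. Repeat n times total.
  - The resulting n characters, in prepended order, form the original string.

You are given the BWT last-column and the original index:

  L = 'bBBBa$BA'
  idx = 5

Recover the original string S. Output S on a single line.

LF mapping: 7 2 3 4 6 0 5 1
Walk LF starting at row 5, prepending L[row]:
  step 1: row=5, L[5]='$', prepend. Next row=LF[5]=0
  step 2: row=0, L[0]='b', prepend. Next row=LF[0]=7
  step 3: row=7, L[7]='A', prepend. Next row=LF[7]=1
  step 4: row=1, L[1]='B', prepend. Next row=LF[1]=2
  step 5: row=2, L[2]='B', prepend. Next row=LF[2]=3
  step 6: row=3, L[3]='B', prepend. Next row=LF[3]=4
  step 7: row=4, L[4]='a', prepend. Next row=LF[4]=6
  step 8: row=6, L[6]='B', prepend. Next row=LF[6]=5
Reversed output: BaBBBAb$

Answer: BaBBBAb$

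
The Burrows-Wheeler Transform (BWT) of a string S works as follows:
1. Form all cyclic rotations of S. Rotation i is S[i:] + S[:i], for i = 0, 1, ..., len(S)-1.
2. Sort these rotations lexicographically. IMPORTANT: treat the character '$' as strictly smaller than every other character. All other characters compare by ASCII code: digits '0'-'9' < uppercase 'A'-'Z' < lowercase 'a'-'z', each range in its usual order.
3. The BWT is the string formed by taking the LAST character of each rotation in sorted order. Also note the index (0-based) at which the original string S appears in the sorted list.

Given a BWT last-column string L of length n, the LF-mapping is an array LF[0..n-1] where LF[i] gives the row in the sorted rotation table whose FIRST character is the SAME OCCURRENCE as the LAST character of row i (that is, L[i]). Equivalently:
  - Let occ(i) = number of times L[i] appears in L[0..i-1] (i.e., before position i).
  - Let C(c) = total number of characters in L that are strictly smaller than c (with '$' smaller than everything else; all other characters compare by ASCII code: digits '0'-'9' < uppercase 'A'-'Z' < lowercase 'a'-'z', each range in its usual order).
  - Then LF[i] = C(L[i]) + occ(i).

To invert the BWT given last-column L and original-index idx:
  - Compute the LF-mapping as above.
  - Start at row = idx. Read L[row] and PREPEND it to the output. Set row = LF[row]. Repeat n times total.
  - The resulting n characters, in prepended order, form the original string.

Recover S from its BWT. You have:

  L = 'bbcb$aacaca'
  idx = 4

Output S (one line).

Answer: accbacabab$

Derivation:
LF mapping: 5 6 8 7 0 1 2 9 3 10 4
Walk LF starting at row 4, prepending L[row]:
  step 1: row=4, L[4]='$', prepend. Next row=LF[4]=0
  step 2: row=0, L[0]='b', prepend. Next row=LF[0]=5
  step 3: row=5, L[5]='a', prepend. Next row=LF[5]=1
  step 4: row=1, L[1]='b', prepend. Next row=LF[1]=6
  step 5: row=6, L[6]='a', prepend. Next row=LF[6]=2
  step 6: row=2, L[2]='c', prepend. Next row=LF[2]=8
  step 7: row=8, L[8]='a', prepend. Next row=LF[8]=3
  step 8: row=3, L[3]='b', prepend. Next row=LF[3]=7
  step 9: row=7, L[7]='c', prepend. Next row=LF[7]=9
  step 10: row=9, L[9]='c', prepend. Next row=LF[9]=10
  step 11: row=10, L[10]='a', prepend. Next row=LF[10]=4
Reversed output: accbacabab$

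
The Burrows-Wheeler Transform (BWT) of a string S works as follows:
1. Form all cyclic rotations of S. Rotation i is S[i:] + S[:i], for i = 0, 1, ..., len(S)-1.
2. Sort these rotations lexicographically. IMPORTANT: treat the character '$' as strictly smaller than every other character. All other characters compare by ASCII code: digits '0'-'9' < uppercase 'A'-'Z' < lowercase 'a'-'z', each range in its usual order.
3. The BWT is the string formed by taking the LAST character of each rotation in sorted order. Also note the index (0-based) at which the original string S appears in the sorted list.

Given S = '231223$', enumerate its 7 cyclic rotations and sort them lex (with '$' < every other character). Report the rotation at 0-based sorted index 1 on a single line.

All 7 rotations (rotation i = S[i:]+S[:i]):
  rot[0] = 231223$
  rot[1] = 31223$2
  rot[2] = 1223$23
  rot[3] = 223$231
  rot[4] = 23$2312
  rot[5] = 3$23122
  rot[6] = $231223
Sorted (with $ < everything):
  sorted[0] = $231223
  sorted[1] = 1223$23
  sorted[2] = 223$231
  sorted[3] = 23$2312
  sorted[4] = 231223$
  sorted[5] = 3$23122
  sorted[6] = 31223$2
sorted[1] = 1223$23

Answer: 1223$23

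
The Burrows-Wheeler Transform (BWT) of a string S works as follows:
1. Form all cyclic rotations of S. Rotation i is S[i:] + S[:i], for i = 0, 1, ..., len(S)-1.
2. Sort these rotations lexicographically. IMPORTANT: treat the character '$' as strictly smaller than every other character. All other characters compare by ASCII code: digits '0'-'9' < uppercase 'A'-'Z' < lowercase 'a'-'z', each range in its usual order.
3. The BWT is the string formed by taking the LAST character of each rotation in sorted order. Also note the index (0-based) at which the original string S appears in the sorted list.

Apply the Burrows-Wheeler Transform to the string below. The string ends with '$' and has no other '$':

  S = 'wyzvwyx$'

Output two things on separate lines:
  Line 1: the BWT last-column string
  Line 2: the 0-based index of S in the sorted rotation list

Answer: xzv$ywwy
3

Derivation:
All 8 rotations (rotation i = S[i:]+S[:i]):
  rot[0] = wyzvwyx$
  rot[1] = yzvwyx$w
  rot[2] = zvwyx$wy
  rot[3] = vwyx$wyz
  rot[4] = wyx$wyzv
  rot[5] = yx$wyzvw
  rot[6] = x$wyzvwy
  rot[7] = $wyzvwyx
Sorted (with $ < everything):
  sorted[0] = $wyzvwyx  (last char: 'x')
  sorted[1] = vwyx$wyz  (last char: 'z')
  sorted[2] = wyx$wyzv  (last char: 'v')
  sorted[3] = wyzvwyx$  (last char: '$')
  sorted[4] = x$wyzvwy  (last char: 'y')
  sorted[5] = yx$wyzvw  (last char: 'w')
  sorted[6] = yzvwyx$w  (last char: 'w')
  sorted[7] = zvwyx$wy  (last char: 'y')
Last column: xzv$ywwy
Original string S is at sorted index 3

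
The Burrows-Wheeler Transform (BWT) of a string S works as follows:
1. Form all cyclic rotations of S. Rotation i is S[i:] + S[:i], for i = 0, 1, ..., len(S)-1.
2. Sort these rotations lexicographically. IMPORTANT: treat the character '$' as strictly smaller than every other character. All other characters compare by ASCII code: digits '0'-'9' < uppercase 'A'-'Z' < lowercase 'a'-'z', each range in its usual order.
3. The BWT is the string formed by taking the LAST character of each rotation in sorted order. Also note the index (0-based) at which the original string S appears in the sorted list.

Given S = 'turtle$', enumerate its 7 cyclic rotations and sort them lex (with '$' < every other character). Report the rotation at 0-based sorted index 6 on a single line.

All 7 rotations (rotation i = S[i:]+S[:i]):
  rot[0] = turtle$
  rot[1] = urtle$t
  rot[2] = rtle$tu
  rot[3] = tle$tur
  rot[4] = le$turt
  rot[5] = e$turtl
  rot[6] = $turtle
Sorted (with $ < everything):
  sorted[0] = $turtle
  sorted[1] = e$turtl
  sorted[2] = le$turt
  sorted[3] = rtle$tu
  sorted[4] = tle$tur
  sorted[5] = turtle$
  sorted[6] = urtle$t
sorted[6] = urtle$t

Answer: urtle$t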